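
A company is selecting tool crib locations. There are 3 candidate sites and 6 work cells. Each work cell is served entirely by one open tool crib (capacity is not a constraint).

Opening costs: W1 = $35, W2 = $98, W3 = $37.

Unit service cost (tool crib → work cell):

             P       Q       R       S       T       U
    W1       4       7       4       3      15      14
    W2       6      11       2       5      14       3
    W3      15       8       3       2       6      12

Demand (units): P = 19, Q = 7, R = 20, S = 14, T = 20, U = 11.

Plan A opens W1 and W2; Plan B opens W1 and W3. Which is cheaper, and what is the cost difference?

Plan A: {W1, W2}: P→W1 4·19=76, Q→W1 7·7=49, R→W2 2·20=40, S→W1 3·14=42, T→W2 14·20=280, U→W2 3·11=33. Service 520; fixed 133; total 653.
Plan B: {W1, W3}: P→W1 4·19=76, Q→W1 7·7=49, R→W3 3·20=60, S→W3 2·14=28, T→W3 6·20=120, U→W3 12·11=132. Service 465; fixed 72; total 537.
Difference: |653 − 537| = 116.

Plan B is cheaper by 116.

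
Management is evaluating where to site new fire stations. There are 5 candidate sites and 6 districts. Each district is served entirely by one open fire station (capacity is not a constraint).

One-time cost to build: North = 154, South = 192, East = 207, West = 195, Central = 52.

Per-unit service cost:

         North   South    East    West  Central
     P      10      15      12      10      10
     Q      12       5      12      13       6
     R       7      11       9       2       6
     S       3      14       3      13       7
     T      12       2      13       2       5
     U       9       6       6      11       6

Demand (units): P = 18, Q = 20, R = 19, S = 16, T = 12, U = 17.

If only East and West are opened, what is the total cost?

Total cost: 1034

Each district is assigned to its cheapest site among the open ones.
{East, West}: P→West 10·18=180, Q→East 12·20=240, R→West 2·19=38, S→East 3·16=48, T→West 2·12=24, U→East 6·17=102. Service 632; fixed 402; total 1034.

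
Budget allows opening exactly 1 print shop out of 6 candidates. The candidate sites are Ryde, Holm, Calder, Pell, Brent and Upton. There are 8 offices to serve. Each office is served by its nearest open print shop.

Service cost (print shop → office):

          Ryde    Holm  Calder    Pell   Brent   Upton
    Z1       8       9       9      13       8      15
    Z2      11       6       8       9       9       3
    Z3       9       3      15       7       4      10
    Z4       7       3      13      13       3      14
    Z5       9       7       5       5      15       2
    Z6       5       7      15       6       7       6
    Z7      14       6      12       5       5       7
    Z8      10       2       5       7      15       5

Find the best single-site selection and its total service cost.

With exactly 1 open, each office uses its cheapest among the chosen.
{Holm}: Z1→Holm 9, Z2→Holm 6, Z3→Holm 3, Z4→Holm 3, Z5→Holm 7, Z6→Holm 7, Z7→Holm 6, Z8→Holm 2. Service cost 43.
{Upton}: service cost 62
{Pell}: service cost 65
Among all 6 size-1 choices, {Holm} is lowest.

Choose Holm only; total service cost 43.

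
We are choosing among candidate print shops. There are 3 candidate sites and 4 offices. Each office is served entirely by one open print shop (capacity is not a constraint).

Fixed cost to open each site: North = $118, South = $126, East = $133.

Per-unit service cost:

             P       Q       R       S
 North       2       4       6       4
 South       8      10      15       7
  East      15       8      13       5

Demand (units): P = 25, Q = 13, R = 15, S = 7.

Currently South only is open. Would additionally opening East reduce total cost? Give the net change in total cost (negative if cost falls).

No — net change +63 (cost rises by 63).

Current service cost with {South}: 604.
Adding East: each office re-picks its cheapest; new service cost 534, saving 70.
Extra fixed cost: 133. Net change = 133 − 70 = 63.
(Totals: 730 → 793.)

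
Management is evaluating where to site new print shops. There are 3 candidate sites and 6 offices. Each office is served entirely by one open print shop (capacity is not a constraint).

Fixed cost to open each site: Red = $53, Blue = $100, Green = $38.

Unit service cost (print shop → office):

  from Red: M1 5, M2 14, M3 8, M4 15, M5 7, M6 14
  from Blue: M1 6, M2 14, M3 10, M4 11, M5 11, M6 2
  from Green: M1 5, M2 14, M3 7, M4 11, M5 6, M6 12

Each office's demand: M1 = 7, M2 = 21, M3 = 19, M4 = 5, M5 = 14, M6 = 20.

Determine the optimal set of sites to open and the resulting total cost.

For any fixed open set, each office goes to its cheapest open site; total = fixed + service.
{Blue, Green}: M1→Green 5·7=35, M2→Blue 14·21=294, M3→Green 7·19=133, M4→Blue 11·5=55, M5→Green 6·14=84, M6→Blue 2·20=40. Service 641; fixed 138; total 779.
{Red, Blue}: service 674 + fixed 153 = 827
{Red, Blue, Green}: service 641 + fixed 191 = 832
{Green}: M1→Green 5·7=35, M2→Green 14·21=294, M3→Green 7·19=133, M4→Green 11·5=55, M5→Green 6·14=84, M6→Green 12·20=240. Service 841; fixed 38; total 879.
No other subset beats 779.

Open Blue and Green; minimum total cost 779.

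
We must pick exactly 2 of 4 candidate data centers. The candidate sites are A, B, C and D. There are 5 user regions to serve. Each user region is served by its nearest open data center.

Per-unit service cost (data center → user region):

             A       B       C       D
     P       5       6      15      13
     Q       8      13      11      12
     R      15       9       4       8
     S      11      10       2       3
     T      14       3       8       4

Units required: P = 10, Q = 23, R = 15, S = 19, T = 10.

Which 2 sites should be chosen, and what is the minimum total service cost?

Choose A and C; total service cost 412.

With exactly 2 open, each user region uses its cheapest among the chosen.
{A, C}: P→A 5·10=50, Q→A 8·23=184, R→C 4·15=60, S→C 2·19=38, T→C 8·10=80. Service cost 412.
{B, C}: service cost 441
{A, D}: service cost 451
Among all 6 size-2 choices, {A, C} is lowest.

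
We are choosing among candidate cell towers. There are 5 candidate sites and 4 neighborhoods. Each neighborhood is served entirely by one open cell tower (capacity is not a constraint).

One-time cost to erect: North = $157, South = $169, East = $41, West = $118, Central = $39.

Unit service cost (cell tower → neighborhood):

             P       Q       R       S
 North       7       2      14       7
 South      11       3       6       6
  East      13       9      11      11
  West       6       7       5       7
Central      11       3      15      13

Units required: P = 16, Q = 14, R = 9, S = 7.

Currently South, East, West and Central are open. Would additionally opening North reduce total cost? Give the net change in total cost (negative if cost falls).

No — net change +143 (cost rises by 143).

Current service cost with {South, East, West, Central}: 225.
Adding North: each neighborhood re-picks its cheapest; new service cost 211, saving 14.
Extra fixed cost: 157. Net change = 157 − 14 = 143.
(Totals: 592 → 735.)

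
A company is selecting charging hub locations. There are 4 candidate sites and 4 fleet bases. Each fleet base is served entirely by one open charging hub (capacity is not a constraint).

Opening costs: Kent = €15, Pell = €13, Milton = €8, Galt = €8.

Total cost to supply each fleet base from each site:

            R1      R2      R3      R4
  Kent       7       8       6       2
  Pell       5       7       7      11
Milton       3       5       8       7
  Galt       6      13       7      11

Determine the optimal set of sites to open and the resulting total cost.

For any fixed open set, each fleet base goes to its cheapest open site; total = fixed + service.
{Milton}: R1→Milton 3, R2→Milton 5, R3→Milton 8, R4→Milton 7. Service 23; fixed 8; total 31.
{Kent}: service 23 + fixed 15 = 38
{Milton, Galt}: service 22 + fixed 16 = 38
{Kent, Pell, Milton, Galt}: service 16 + fixed 44 = 60
(All 15 nonempty subsets were checked; Milton only is lowest.)

Open Milton only; minimum total cost 31.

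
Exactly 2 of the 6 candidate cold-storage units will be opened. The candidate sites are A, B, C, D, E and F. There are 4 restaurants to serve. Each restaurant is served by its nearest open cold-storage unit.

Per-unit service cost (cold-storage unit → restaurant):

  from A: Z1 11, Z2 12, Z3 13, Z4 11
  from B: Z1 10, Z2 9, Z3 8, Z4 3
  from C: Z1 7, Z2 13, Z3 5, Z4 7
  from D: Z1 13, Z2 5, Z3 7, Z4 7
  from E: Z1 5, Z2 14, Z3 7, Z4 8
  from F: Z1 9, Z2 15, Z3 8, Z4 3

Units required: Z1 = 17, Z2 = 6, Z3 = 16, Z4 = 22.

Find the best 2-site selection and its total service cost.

Choose B and E; total service cost 317.

With exactly 2 open, each restaurant uses its cheapest among the chosen.
{B, E}: Z1→E 5·17=85, Z2→B 9·6=54, Z3→E 7·16=112, Z4→B 3·22=66. Service cost 317.
{B, C}: service cost 319
{C, F}: service cost 343
Among all 15 size-2 choices, {B, E} is lowest.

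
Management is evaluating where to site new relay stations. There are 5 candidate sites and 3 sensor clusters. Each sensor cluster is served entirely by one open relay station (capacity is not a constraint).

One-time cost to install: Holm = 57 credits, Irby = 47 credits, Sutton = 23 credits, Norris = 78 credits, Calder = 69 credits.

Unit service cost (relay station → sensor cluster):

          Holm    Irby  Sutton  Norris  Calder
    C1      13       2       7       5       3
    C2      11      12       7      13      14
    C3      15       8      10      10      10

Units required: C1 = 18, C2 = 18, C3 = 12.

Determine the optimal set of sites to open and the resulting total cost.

Open Irby and Sutton; minimum total cost 328.

For any fixed open set, each sensor cluster goes to its cheapest open site; total = fixed + service.
{Irby, Sutton}: C1→Irby 2·18=36, C2→Sutton 7·18=126, C3→Irby 8·12=96. Service 258; fixed 70; total 328.
{Holm, Irby, Sutton}: C1→Irby 2·18=36, C2→Sutton 7·18=126, C3→Irby 8·12=96. Service 258; fixed 127; total 385.
{Sutton, Calder}: C1→Calder 3·18=54, C2→Sutton 7·18=126, C3→Sutton 10·12=120. Service 300; fixed 92; total 392.
{Holm, Irby, Sutton, Norris, Calder}: service 258 + fixed 274 = 532
No other subset beats 328.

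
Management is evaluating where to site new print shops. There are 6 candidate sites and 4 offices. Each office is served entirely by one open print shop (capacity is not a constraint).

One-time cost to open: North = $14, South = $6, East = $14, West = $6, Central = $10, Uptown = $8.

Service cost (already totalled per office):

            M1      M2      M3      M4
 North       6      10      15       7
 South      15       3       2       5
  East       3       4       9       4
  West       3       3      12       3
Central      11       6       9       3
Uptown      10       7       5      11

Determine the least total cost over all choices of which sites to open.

Minimum total cost: 23

For any fixed open set, each office goes to its cheapest open site; total = fixed + service.
{South, West}: M1→West 3, M2→South 3, M3→South 2, M4→West 3. Service 11; fixed 12; total 23.
{West}: M1→West 3, M2→West 3, M3→West 12, M4→West 3. Service 21; fixed 6; total 27.
{West, Uptown}: M1→West 3, M2→West 3, M3→Uptown 5, M4→West 3. Service 14; fixed 14; total 28.
{North, South, East, West, Central, Uptown}: M1→East 3, M2→South 3, M3→South 2, M4→West 3. Service 11; fixed 58; total 69.
No other subset beats 23.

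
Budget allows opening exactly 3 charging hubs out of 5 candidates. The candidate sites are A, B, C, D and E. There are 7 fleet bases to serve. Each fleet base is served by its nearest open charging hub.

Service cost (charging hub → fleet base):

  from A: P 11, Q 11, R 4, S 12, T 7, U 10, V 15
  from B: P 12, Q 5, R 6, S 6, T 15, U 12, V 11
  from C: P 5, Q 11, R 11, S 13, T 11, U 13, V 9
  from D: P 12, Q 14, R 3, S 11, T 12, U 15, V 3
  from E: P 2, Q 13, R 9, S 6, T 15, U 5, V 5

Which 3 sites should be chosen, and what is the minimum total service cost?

Choose A, B and E; total service cost 34.

With exactly 3 open, each fleet base uses its cheapest among the chosen.
{A, B, E}: P→E 2, Q→B 5, R→A 4, S→B 6, T→A 7, U→E 5, V→E 5. Service cost 34.
{B, D, E}: service cost 36
{A, D, E}: service cost 37
Among all 10 size-3 choices, {A, B, E} is lowest.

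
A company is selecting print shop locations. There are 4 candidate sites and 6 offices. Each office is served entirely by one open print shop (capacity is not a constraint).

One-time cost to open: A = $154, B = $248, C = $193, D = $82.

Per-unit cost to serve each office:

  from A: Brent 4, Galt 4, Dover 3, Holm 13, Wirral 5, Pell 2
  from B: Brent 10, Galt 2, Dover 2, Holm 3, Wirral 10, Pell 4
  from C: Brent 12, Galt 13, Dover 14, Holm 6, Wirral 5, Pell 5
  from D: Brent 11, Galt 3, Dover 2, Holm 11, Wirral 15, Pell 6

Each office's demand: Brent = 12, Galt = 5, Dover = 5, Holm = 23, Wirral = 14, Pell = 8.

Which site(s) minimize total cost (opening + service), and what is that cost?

Open A only; minimum total cost 622.

For any fixed open set, each office goes to its cheapest open site; total = fixed + service.
{A}: Brent→A 4·12=48, Galt→A 4·5=20, Dover→A 3·5=15, Holm→A 13·23=299, Wirral→A 5·14=70, Pell→A 2·8=16. Service 468; fixed 154; total 622.
{A, B}: service 223 + fixed 402 = 625
{B}: service 381 + fixed 248 = 629
{A, B, C, D}: service 223 + fixed 677 = 900
No other subset beats 622.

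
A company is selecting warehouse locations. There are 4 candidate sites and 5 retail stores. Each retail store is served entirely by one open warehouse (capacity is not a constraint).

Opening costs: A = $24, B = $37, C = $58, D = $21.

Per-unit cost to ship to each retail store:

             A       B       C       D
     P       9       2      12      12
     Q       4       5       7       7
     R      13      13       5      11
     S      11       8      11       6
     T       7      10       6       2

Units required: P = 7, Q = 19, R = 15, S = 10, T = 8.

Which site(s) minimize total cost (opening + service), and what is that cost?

Open B, C and D; minimum total cost 376.

For any fixed open set, each retail store goes to its cheapest open site; total = fixed + service.
{B, C, D}: P→B 2·7=14, Q→B 5·19=95, R→C 5·15=75, S→D 6·10=60, T→D 2·8=16. Service 260; fixed 116; total 376.
{A, B, C, D}: service 241 + fixed 140 = 381
{A, C, D}: P→A 9·7=63, Q→A 4·19=76, R→C 5·15=75, S→D 6·10=60, T→D 2·8=16. Service 290; fixed 103; total 393.
{D}: service 458 + fixed 21 = 479
No other subset beats 376.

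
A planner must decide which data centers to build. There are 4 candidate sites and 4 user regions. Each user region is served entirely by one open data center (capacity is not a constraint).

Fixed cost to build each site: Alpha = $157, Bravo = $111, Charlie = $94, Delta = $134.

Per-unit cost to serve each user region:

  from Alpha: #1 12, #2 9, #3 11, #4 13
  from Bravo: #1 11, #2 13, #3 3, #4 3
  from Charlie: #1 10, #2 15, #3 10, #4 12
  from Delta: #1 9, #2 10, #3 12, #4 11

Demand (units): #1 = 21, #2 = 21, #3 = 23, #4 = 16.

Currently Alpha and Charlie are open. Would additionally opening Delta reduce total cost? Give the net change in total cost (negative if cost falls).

Current service cost with {Alpha, Charlie}: 821.
Adding Delta: each user region re-picks its cheapest; new service cost 784, saving 37.
Extra fixed cost: 134. Net change = 134 − 37 = 97.
(Totals: 1072 → 1169.)

No — net change +97 (cost rises by 97).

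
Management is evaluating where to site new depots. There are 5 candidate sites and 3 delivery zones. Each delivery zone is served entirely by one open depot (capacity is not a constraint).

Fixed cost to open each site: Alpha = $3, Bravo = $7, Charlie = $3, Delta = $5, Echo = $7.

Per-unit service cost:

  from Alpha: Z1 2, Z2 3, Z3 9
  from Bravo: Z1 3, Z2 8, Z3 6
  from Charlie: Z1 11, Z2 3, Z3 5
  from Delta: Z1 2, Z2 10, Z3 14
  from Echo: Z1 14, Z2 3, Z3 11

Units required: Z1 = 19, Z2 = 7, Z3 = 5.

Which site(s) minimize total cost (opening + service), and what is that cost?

For any fixed open set, each delivery zone goes to its cheapest open site; total = fixed + service.
{Alpha, Charlie}: Z1→Alpha 2·19=38, Z2→Alpha 3·7=21, Z3→Charlie 5·5=25. Service 84; fixed 6; total 90.
{Charlie, Delta}: service 84 + fixed 8 = 92
{Alpha, Charlie, Delta}: Z1→Alpha 2·19=38, Z2→Alpha 3·7=21, Z3→Charlie 5·5=25. Service 84; fixed 11; total 95.
{Alpha, Bravo, Charlie, Delta, Echo}: Z1→Alpha 2·19=38, Z2→Alpha 3·7=21, Z3→Charlie 5·5=25. Service 84; fixed 25; total 109.
No other subset beats 90.

Open Alpha and Charlie; minimum total cost 90.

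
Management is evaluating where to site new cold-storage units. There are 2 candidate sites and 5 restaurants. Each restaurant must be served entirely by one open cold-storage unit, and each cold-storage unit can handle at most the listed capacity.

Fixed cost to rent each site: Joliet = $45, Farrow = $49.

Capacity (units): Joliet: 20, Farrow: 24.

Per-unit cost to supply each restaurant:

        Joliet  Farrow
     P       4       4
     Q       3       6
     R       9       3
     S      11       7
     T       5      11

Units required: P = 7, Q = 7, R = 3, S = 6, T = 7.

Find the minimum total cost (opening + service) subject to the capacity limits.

Open {Joliet, Farrow}: P→Farrow 4·7=28, Q→Joliet 3·7=21, R→Farrow 3·3=9, S→Farrow 7·6=42, T→Joliet 5·7=35.
Loads: Joliet carries 14/20, Farrow carries 16/24. Service 135; fixed 94; total 229.
Next best feasible plan costs 247.

Minimum total cost: 229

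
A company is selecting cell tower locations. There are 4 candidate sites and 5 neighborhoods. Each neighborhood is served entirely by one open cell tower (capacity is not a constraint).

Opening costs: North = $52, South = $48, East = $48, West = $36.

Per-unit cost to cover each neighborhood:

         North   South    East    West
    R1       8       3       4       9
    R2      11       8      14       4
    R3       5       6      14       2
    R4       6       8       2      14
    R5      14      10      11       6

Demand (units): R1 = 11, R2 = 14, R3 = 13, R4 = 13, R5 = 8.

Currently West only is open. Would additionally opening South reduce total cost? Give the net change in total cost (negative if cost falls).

Current service cost with {West}: 411.
Adding South: each neighborhood re-picks its cheapest; new service cost 267, saving 144.
Extra fixed cost: 48. Net change = 48 − 144 = -96.
(Totals: 447 → 351.)

Yes — net change −96 (cost falls by 96).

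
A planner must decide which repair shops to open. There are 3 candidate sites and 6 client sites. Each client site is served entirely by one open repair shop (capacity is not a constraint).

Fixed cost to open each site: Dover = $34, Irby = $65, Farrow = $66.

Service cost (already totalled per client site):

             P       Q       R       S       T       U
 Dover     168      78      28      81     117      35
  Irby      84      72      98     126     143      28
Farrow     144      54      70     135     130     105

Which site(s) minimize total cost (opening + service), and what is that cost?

Open Dover and Irby; minimum total cost 509.

For any fixed open set, each client site goes to its cheapest open site; total = fixed + service.
{Dover, Irby}: P→Irby 84, Q→Irby 72, R→Dover 28, S→Dover 81, T→Dover 117, U→Irby 28. Service 410; fixed 99; total 509.
{Dover}: service 507 + fixed 34 = 541
{Dover, Irby, Farrow}: P→Irby 84, Q→Farrow 54, R→Dover 28, S→Dover 81, T→Dover 117, U→Irby 28. Service 392; fixed 165; total 557.
No other subset beats 509.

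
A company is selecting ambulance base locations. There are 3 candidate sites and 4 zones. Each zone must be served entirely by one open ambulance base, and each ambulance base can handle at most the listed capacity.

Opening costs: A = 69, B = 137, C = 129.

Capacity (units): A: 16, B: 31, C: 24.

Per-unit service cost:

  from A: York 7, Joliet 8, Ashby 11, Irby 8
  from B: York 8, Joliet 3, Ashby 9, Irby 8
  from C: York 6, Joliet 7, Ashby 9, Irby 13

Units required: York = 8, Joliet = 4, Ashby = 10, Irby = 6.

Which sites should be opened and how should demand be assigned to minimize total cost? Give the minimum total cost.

Minimum total cost: 351

Open {B}: York→B 8·8=64, Joliet→B 3·4=12, Ashby→B 9·10=90, Irby→B 8·6=48.
Loads: B carries 28/31. Service 214; fixed 137; total 351.
Next best feasible plan costs 412.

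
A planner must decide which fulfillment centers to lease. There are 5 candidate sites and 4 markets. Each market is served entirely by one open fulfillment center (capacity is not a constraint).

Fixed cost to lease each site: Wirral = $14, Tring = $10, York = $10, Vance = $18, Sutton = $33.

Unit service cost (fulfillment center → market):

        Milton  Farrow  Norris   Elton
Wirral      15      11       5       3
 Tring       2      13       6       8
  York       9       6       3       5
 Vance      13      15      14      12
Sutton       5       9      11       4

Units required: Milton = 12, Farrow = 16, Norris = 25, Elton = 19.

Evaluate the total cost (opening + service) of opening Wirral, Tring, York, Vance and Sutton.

Total cost: 337

Each market is assigned to its cheapest site among the open ones.
{Wirral, Tring, York, Vance, Sutton}: Milton→Tring 2·12=24, Farrow→York 6·16=96, Norris→York 3·25=75, Elton→Wirral 3·19=57. Service 252; fixed 85; total 337.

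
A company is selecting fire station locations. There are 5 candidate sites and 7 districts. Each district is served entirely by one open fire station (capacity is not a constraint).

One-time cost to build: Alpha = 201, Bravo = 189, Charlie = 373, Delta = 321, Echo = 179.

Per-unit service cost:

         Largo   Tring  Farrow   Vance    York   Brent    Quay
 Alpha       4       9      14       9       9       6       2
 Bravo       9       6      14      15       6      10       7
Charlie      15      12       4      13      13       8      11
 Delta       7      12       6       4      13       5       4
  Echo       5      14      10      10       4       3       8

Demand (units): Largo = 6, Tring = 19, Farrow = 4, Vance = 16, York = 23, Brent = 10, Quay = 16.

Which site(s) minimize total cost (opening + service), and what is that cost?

Open Alpha only; minimum total cost 895.

For any fixed open set, each district goes to its cheapest open site; total = fixed + service.
{Alpha}: Largo→Alpha 4·6=24, Tring→Alpha 9·19=171, Farrow→Alpha 14·4=56, Vance→Alpha 9·16=144, York→Alpha 9·23=207, Brent→Alpha 6·10=60, Quay→Alpha 2·16=32. Service 694; fixed 201; total 895.
{Alpha, Echo}: service 533 + fixed 380 = 913
{Echo}: service 746 + fixed 179 = 925
{Alpha, Bravo, Charlie, Delta, Echo}: service 372 + fixed 1263 = 1635
No other subset beats 895.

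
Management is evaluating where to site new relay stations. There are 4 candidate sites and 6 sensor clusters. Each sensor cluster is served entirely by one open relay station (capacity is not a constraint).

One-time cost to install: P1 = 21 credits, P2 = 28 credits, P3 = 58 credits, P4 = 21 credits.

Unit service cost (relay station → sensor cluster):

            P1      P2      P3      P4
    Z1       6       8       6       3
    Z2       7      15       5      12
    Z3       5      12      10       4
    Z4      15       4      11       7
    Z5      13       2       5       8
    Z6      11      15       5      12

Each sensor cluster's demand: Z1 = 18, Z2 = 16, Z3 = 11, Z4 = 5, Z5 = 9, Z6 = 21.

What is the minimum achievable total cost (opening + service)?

Minimum total cost: 428

For any fixed open set, each sensor cluster goes to its cheapest open site; total = fixed + service.
{P2, P3, P4}: Z1→P4 3·18=54, Z2→P3 5·16=80, Z3→P4 4·11=44, Z4→P2 4·5=20, Z5→P2 2·9=18, Z6→P3 5·21=105. Service 321; fixed 107; total 428.
{P3, P4}: service 363 + fixed 79 = 442
{P1, P2, P3, P4}: Z1→P4 3·18=54, Z2→P3 5·16=80, Z3→P4 4·11=44, Z4→P2 4·5=20, Z5→P2 2·9=18, Z6→P3 5·21=105. Service 321; fixed 128; total 449.
{P1}: service 698 + fixed 21 = 719
No other subset beats 428.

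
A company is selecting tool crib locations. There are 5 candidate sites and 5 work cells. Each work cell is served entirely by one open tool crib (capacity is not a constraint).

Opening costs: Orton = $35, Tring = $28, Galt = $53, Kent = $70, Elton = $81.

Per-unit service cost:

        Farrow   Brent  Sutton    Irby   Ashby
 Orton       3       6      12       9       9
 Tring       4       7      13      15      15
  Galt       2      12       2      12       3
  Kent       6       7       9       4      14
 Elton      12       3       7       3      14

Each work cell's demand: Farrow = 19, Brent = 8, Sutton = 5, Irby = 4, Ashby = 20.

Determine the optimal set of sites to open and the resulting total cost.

For any fixed open set, each work cell goes to its cheapest open site; total = fixed + service.
{Galt, Elton}: Farrow→Galt 2·19=38, Brent→Elton 3·8=24, Sutton→Galt 2·5=10, Irby→Elton 3·4=12, Ashby→Galt 3·20=60. Service 144; fixed 134; total 278.
{Orton, Galt}: Farrow→Galt 2·19=38, Brent→Orton 6·8=48, Sutton→Galt 2·5=10, Irby→Orton 9·4=36, Ashby→Galt 3·20=60. Service 192; fixed 88; total 280.
{Tring, Galt}: service 212 + fixed 81 = 293
{Orton, Tring, Galt, Kent, Elton}: service 144 + fixed 267 = 411
No other subset beats 278.

Open Galt and Elton; minimum total cost 278.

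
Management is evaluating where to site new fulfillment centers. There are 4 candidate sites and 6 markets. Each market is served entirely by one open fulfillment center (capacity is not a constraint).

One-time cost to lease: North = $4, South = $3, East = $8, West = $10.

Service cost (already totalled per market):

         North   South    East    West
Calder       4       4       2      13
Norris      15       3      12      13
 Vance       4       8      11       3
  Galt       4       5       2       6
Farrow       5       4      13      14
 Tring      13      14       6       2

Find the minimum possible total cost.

Minimum total cost: 34

For any fixed open set, each market goes to its cheapest open site; total = fixed + service.
{South, West}: Calder→South 4, Norris→South 3, Vance→West 3, Galt→South 5, Farrow→South 4, Tring→West 2. Service 21; fixed 13; total 34.
{North, South, East}: service 21 + fixed 15 = 36
{South, East}: service 25 + fixed 11 = 36
{North, South, East, West}: service 16 + fixed 25 = 41
(All 15 nonempty subsets were checked; South and West is lowest.)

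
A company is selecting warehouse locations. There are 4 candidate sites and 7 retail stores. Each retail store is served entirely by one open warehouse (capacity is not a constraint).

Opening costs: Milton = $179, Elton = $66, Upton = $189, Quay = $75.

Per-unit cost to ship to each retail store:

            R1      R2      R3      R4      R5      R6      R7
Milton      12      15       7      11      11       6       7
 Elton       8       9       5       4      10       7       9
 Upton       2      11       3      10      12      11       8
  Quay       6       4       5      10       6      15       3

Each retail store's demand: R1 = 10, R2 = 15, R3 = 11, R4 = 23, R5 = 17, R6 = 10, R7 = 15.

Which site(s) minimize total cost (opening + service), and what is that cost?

Open Elton and Quay; minimum total cost 625.

For any fixed open set, each retail store goes to its cheapest open site; total = fixed + service.
{Elton, Quay}: R1→Quay 6·10=60, R2→Quay 4·15=60, R3→Elton 5·11=55, R4→Elton 4·23=92, R5→Quay 6·17=102, R6→Elton 7·10=70, R7→Quay 3·15=45. Service 484; fixed 141; total 625.
{Elton, Upton, Quay}: service 422 + fixed 330 = 752
{Quay}: service 702 + fixed 75 = 777
{Milton, Elton, Upton, Quay}: R1→Upton 2·10=20, R2→Quay 4·15=60, R3→Upton 3·11=33, R4→Elton 4·23=92, R5→Quay 6·17=102, R6→Milton 6·10=60, R7→Quay 3·15=45. Service 412; fixed 509; total 921.
No other subset beats 625.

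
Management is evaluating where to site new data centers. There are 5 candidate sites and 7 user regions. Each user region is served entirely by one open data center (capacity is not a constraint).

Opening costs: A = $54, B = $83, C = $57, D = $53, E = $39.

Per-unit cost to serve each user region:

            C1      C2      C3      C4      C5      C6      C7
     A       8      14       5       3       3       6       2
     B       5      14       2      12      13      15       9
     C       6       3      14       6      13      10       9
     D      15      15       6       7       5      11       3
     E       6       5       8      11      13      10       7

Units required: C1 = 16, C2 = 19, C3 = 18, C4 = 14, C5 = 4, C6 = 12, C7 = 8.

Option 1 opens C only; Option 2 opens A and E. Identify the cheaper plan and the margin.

Option 2 is cheaper by 274.

Option 1: {C}: C1→C 6·16=96, C2→C 3·19=57, C3→C 14·18=252, C4→C 6·14=84, C5→C 13·4=52, C6→C 10·12=120, C7→C 9·8=72. Service 733; fixed 57; total 790.
Option 2: {A, E}: C1→E 6·16=96, C2→E 5·19=95, C3→A 5·18=90, C4→A 3·14=42, C5→A 3·4=12, C6→A 6·12=72, C7→A 2·8=16. Service 423; fixed 93; total 516.
Difference: |790 − 516| = 274.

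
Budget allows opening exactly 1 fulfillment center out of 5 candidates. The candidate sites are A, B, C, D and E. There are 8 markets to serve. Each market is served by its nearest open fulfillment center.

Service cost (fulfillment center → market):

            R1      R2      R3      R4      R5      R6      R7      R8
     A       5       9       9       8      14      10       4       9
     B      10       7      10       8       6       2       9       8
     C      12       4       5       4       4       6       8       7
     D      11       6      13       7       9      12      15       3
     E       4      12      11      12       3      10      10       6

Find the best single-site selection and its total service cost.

With exactly 1 open, each market uses its cheapest among the chosen.
{C}: R1→C 12, R2→C 4, R3→C 5, R4→C 4, R5→C 4, R6→C 6, R7→C 8, R8→C 7. Service cost 50.
{B}: service cost 60
{A}: service cost 68
Among all 5 size-1 choices, {C} is lowest.

Choose C only; total service cost 50.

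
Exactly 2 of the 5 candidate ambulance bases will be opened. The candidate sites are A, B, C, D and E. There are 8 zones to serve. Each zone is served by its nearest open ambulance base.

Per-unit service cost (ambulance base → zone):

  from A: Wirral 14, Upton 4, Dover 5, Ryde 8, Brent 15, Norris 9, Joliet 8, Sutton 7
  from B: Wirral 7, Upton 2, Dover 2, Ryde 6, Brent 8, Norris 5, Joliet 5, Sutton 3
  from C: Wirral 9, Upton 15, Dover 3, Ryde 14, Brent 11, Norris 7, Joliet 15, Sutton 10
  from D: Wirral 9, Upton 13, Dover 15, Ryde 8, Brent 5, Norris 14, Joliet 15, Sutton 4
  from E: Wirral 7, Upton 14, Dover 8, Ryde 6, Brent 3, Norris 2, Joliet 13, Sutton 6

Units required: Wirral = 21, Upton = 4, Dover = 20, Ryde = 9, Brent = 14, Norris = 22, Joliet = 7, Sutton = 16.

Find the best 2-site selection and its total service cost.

Choose B and E; total service cost 418.

With exactly 2 open, each zone uses its cheapest among the chosen.
{B, E}: Wirral→B 7·21=147, Upton→B 2·4=8, Dover→B 2·20=40, Ryde→B 6·9=54, Brent→E 3·14=42, Norris→E 2·22=44, Joliet→B 5·7=35, Sutton→B 3·16=48. Service cost 418.
{B, D}: service cost 512
{A, B}: service cost 554
Among all 10 size-2 choices, {B, E} is lowest.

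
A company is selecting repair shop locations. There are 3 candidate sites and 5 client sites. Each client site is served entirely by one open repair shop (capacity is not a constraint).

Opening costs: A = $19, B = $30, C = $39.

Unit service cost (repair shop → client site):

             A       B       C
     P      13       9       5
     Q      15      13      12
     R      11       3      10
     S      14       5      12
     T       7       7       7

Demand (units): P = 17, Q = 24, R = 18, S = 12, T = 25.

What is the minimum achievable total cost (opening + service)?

For any fixed open set, each client site goes to its cheapest open site; total = fixed + service.
{B, C}: P→C 5·17=85, Q→C 12·24=288, R→B 3·18=54, S→B 5·12=60, T→B 7·25=175. Service 662; fixed 69; total 731.
{A, B, C}: service 662 + fixed 88 = 750
{B}: service 754 + fixed 30 = 784
{A}: service 1122 + fixed 19 = 1141
(All 7 nonempty subsets were checked; B and C is lowest.)

Minimum total cost: 731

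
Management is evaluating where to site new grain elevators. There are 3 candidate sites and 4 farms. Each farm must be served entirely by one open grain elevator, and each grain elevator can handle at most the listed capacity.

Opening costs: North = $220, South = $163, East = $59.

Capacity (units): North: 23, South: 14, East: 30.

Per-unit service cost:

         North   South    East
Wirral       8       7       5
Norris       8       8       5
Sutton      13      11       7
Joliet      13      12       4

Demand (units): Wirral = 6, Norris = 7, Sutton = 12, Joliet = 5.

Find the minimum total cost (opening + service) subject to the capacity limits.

Minimum total cost: 228

Open {East}: Wirral→East 5·6=30, Norris→East 5·7=35, Sutton→East 7·12=84, Joliet→East 4·5=20.
Loads: East carries 30/30. Service 169; fixed 59; total 228.
Next best feasible plan costs 391.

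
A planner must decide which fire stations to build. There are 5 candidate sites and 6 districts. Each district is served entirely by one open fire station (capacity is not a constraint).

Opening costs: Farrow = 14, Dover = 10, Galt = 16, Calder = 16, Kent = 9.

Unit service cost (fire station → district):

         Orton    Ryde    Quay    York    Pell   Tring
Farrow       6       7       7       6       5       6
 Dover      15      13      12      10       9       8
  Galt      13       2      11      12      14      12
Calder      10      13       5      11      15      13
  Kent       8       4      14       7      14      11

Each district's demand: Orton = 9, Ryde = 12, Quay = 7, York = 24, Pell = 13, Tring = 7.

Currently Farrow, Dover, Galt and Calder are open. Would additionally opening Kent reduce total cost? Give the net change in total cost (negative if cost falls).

No — net change +9 (cost rises by 9).

Current service cost with {Farrow, Dover, Galt, Calder}: 364.
Adding Kent: each district re-picks its cheapest; new service cost 364, saving 0.
Extra fixed cost: 9. Net change = 9 − 0 = 9.
(Totals: 420 → 429.)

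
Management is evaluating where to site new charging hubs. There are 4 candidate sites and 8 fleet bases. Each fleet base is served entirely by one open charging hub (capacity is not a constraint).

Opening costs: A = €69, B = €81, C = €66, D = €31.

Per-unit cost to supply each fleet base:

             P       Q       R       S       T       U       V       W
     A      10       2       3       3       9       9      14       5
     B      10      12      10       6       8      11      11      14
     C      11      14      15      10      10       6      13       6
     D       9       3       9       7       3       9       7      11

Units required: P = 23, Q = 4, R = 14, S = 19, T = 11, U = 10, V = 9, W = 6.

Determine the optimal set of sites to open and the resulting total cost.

Open A and D; minimum total cost 630.

For any fixed open set, each fleet base goes to its cheapest open site; total = fixed + service.
{A, D}: P→D 9·23=207, Q→A 2·4=8, R→A 3·14=42, S→A 3·19=57, T→D 3·11=33, U→A 9·10=90, V→D 7·9=63, W→A 5·6=30. Service 530; fixed 100; total 630.
{A, C, D}: P→D 9·23=207, Q→A 2·4=8, R→A 3·14=42, S→A 3·19=57, T→D 3·11=33, U→C 6·10=60, V→D 7·9=63, W→A 5·6=30. Service 500; fixed 166; total 666.
{A, B, D}: service 530 + fixed 181 = 711
{A, B, C, D}: P→D 9·23=207, Q→A 2·4=8, R→A 3·14=42, S→A 3·19=57, T→D 3·11=33, U→C 6·10=60, V→D 7·9=63, W→A 5·6=30. Service 500; fixed 247; total 747.
No other subset beats 630.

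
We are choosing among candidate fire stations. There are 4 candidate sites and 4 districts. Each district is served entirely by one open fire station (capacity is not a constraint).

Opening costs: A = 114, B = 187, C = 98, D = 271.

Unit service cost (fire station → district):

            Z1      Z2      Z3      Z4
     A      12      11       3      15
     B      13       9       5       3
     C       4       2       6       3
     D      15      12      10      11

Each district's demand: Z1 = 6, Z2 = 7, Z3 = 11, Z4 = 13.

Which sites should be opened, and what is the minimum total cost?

Open C only; minimum total cost 241.

For any fixed open set, each district goes to its cheapest open site; total = fixed + service.
{C}: Z1→C 4·6=24, Z2→C 2·7=14, Z3→C 6·11=66, Z4→C 3·13=39. Service 143; fixed 98; total 241.
{A, C}: service 110 + fixed 212 = 322
{B, C}: service 132 + fixed 285 = 417
{A, B, C, D}: service 110 + fixed 670 = 780
(All 15 nonempty subsets were checked; C only is lowest.)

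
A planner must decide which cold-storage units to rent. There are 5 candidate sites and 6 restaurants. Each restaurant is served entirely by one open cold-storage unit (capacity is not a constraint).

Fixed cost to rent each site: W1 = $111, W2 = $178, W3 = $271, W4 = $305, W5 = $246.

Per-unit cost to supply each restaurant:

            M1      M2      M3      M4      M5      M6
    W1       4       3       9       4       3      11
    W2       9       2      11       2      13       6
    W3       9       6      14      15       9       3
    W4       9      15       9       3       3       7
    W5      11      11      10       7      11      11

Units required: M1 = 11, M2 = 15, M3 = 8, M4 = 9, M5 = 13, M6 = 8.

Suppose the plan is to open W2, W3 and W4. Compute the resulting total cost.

Each restaurant is assigned to its cheapest site among the open ones.
{W2, W3, W4}: M1→W2 9·11=99, M2→W2 2·15=30, M3→W4 9·8=72, M4→W2 2·9=18, M5→W4 3·13=39, M6→W3 3·8=24. Service 282; fixed 754; total 1036.

Total cost: 1036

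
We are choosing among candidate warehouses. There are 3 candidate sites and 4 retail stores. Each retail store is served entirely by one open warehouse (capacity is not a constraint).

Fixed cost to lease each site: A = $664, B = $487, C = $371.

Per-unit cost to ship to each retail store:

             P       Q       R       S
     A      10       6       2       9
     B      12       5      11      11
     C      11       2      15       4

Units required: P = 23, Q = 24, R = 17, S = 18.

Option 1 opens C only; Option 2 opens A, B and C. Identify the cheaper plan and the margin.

Option 1 is cheaper by 907.

Option 1: {C}: P→C 11·23=253, Q→C 2·24=48, R→C 15·17=255, S→C 4·18=72. Service 628; fixed 371; total 999.
Option 2: {A, B, C}: P→A 10·23=230, Q→C 2·24=48, R→A 2·17=34, S→C 4·18=72. Service 384; fixed 1522; total 1906.
Difference: |999 − 1906| = 907.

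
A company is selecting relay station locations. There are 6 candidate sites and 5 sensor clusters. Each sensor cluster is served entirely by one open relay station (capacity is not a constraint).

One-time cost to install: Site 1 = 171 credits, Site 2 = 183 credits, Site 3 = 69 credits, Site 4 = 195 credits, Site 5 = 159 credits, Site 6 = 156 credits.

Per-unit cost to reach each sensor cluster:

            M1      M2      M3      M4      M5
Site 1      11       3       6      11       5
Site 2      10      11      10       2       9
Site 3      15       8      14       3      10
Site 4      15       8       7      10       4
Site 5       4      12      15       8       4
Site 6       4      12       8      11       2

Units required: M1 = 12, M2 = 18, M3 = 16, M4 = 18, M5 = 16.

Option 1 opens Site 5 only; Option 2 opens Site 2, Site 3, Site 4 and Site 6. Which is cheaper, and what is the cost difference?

Option 1: {Site 5}: M1→Site 5 4·12=48, M2→Site 5 12·18=216, M3→Site 5 15·16=240, M4→Site 5 8·18=144, M5→Site 5 4·16=64. Service 712; fixed 159; total 871.
Option 2: {Site 2, Site 3, Site 4, Site 6}: M1→Site 6 4·12=48, M2→Site 3 8·18=144, M3→Site 4 7·16=112, M4→Site 2 2·18=36, M5→Site 6 2·16=32. Service 372; fixed 603; total 975.
Difference: |871 − 975| = 104.

Option 1 is cheaper by 104.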